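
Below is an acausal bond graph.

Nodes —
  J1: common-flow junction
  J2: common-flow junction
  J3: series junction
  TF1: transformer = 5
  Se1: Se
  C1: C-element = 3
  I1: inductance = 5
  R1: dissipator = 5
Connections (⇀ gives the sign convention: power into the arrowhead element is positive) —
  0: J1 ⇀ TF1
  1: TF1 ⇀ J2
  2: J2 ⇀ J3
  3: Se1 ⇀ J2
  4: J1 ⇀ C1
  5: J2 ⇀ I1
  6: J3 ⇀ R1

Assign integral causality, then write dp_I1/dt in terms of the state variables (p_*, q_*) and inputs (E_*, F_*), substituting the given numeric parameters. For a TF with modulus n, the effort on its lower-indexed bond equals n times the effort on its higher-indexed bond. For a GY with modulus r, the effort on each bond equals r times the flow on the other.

dp_I1/dt = E_Se1 - p_I1 - q_C1/15

β3 |J2  (Se1 fixes effort; stroke away)
β4 |J1  (C1: C, integral causality)
β0 |TF1  (only one flow-in slot at J1)
β1 |J2  (TF1: transformer flips bond 0)
β5 |I1  (I1 integral (f out))
β2 |J2  (common-f at J2 fixed by 5)
β6 |J3  (common-f at J3 fixed by 2)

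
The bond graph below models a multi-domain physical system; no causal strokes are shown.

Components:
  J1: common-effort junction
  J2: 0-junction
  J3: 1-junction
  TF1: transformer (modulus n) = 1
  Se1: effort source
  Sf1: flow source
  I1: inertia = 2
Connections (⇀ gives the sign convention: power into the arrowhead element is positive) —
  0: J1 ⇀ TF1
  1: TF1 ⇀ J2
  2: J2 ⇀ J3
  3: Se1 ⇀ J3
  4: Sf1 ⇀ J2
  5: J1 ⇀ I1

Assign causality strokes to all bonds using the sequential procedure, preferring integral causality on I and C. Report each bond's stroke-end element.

#0 stroke→J1
#1 stroke→TF1
#2 stroke→J2
#3 stroke→J3
#4 stroke→Sf1
#5 stroke→I1

bond 3 |J3  (source Se1 imposes e)
bond 4 |Sf1  (source Sf1 imposes f)
bond 2 |J2  (J3 needs exactly one f-in)
bond 1 |TF1  (0-jn J2 has e-setter on 2)
bond 0 |J1  (TF TF1: opposite of bond 1)
bond 5 |I1  (0-jn J1 has e-setter on 0)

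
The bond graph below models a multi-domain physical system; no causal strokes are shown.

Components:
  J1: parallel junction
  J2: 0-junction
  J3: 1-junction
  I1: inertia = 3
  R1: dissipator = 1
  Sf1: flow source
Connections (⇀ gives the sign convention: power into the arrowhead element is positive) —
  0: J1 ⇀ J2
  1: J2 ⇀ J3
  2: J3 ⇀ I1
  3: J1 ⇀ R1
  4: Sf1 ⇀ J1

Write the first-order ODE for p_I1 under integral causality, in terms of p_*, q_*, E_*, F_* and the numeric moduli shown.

dp_I1/dt = F_Sf1 - p_I1/3

#4 →Sf1  (source Sf1 imposes f)
#2 →I1  (I1 integral (f out))
#1 →J3  (1-jn J3 has f-setter on 2)
#0 →J2  (closing 0-jn rule on J2)
#3 →J1  (J1: last free bond brings effort in)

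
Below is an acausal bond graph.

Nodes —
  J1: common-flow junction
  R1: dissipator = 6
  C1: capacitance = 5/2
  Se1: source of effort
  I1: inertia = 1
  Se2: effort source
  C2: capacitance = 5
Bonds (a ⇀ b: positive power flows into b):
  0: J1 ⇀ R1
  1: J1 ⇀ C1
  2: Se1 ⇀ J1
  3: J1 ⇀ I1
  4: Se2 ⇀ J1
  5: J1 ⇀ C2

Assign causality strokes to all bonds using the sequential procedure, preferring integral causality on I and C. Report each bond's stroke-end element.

β0 stroke→J1
β1 stroke→J1
β2 stroke→J1
β3 stroke→I1
β4 stroke→J1
β5 stroke→J1

β2 stroke at J1  (Se1 fixes effort; stroke away)
β4 stroke at J1  (Se2 fixes effort; stroke away)
β1 stroke at J1  (C1 integral (e out))
β3 stroke at I1  (I1 integral (f out))
β0 stroke at J1  (1-jn J1 has f-setter on 3)
β5 stroke at J1  (1-jn J1 has f-setter on 3)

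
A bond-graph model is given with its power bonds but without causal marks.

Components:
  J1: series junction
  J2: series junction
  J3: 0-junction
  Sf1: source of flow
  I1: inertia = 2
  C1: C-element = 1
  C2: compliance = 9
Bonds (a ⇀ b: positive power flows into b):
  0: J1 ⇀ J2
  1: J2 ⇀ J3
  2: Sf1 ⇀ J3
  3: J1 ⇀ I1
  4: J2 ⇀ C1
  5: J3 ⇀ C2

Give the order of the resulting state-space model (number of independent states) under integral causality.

β2 |Sf1  (Sf1: flow source, stroke at near end)
β3 |I1  (I1 integral (f out))
β0 |J1  (common-f at J1 fixed by 3)
β1 |J2  (common-f at J2 fixed by 0)
β4 |J2  (1-jn J2 has f-setter on 0)
β5 |J3  (closing 0-jn rule on J3)

3  (C1, C2, I1 all integral)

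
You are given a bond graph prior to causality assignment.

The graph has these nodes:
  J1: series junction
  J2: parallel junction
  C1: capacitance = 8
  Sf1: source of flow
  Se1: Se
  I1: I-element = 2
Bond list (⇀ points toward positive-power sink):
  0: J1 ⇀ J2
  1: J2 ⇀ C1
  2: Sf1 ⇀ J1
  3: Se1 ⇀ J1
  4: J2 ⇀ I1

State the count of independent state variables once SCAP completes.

#2 →Sf1  (Sf1 (Sf) sets flow on bond)
#3 →J1  (Se1 fixes effort; stroke away)
#0 →J1  (J1 flow already set via bond 2)
#1 →J2  (C1 integral (e out))
#4 →I1  (J2: bond 1 brought effort, rest push out)

2  (C1, I1 all integral)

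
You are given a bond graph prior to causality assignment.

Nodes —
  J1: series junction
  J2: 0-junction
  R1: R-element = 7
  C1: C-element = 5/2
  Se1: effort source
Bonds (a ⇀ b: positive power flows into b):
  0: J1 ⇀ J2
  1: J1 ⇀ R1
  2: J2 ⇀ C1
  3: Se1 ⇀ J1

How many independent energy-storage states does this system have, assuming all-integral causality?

1  (C1 all integral)

β3 stroke at J1  (source Se1 imposes e)
β2 stroke at J2  (prefer integral on C1)
β0 stroke at J1  (J2: bond 2 brought effort, rest push out)
β1 stroke at R1  (J1: last free bond brings flow in)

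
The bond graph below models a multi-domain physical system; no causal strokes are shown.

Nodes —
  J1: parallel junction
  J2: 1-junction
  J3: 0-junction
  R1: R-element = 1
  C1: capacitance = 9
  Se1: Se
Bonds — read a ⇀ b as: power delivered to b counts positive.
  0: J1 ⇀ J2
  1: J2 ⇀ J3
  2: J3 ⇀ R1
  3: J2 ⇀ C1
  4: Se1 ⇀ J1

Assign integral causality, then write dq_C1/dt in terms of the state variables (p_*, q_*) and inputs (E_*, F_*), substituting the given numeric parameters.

dq_C1/dt = E_Se1 - q_C1/9

β4 →J1  (source Se1 imposes e)
β0 →J2  (common-e at J1 fixed by 4)
β3 →J2  (prefer integral on C1)
β1 →J3  (J2 needs exactly one f-in)
β2 →R1  (J3 effort already set via bond 1)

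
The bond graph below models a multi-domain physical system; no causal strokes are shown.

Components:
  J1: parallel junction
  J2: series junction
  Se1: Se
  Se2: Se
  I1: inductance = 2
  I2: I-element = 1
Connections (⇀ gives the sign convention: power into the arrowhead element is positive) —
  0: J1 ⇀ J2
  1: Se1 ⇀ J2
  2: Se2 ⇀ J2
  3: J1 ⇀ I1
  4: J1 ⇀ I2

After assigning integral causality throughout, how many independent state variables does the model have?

bond 1 |J2  (Se1: effort source, stroke at far end)
bond 2 |J2  (Se2 fixes effort; stroke away)
bond 0 |J1  (closing 1-jn rule on J2)
bond 3 |I1  (J1 effort already set via bond 0)
bond 4 |I2  (0-jn J1 has e-setter on 0)

2  (I1, I2 all integral)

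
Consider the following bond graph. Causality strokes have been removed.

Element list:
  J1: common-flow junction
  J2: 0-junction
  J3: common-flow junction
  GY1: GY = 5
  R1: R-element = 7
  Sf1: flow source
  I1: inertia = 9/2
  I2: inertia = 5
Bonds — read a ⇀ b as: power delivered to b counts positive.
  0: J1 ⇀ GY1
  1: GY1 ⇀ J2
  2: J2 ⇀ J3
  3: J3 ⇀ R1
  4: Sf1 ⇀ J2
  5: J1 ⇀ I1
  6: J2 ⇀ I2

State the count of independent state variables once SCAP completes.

2  (I1, I2 all integral)

bond 4 stroke at Sf1  (Sf1 fixes flow; stroke at Sf1)
bond 5 stroke at I1  (I1: I, integral causality)
bond 0 stroke at J1  (J1 flow already set via bond 5)
bond 1 stroke at J2  (GY GY1: same side as bond 0)
bond 2 stroke at J3  (J2 effort already set via bond 1)
bond 6 stroke at I2  (J2 effort already set via bond 1)
bond 3 stroke at R1  (closing 1-jn rule on J3)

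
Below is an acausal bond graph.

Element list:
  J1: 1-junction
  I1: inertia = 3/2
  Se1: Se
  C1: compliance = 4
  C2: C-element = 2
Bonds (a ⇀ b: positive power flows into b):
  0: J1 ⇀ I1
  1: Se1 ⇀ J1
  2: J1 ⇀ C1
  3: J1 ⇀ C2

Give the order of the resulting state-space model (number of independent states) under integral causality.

#1 →J1  (Se1 fixes effort; stroke away)
#0 →I1  (prefer integral on I1)
#2 →J1  (common-f at J1 fixed by 0)
#3 →J1  (1-jn J1 has f-setter on 0)

3  (C1, C2, I1 all integral)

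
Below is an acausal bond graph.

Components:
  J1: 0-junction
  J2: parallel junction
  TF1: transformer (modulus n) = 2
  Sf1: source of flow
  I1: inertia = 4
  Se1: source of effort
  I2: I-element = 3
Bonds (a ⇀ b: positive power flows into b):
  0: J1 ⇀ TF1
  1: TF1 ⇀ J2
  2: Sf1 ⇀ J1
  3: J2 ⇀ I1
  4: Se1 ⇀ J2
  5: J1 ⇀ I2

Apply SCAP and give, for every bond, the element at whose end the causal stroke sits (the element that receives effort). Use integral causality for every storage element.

bond 0 stroke at J1
bond 1 stroke at TF1
bond 2 stroke at Sf1
bond 3 stroke at I1
bond 4 stroke at J2
bond 5 stroke at I2

#2 |Sf1  (Sf1 (Sf) sets flow on bond)
#4 |J2  (Se1: effort source, stroke at far end)
#1 |TF1  (0-jn J2 has e-setter on 4)
#3 |I1  (common-e at J2 fixed by 4)
#0 |J1  (TF1: transformer flips bond 1)
#5 |I2  (common-e at J1 fixed by 0)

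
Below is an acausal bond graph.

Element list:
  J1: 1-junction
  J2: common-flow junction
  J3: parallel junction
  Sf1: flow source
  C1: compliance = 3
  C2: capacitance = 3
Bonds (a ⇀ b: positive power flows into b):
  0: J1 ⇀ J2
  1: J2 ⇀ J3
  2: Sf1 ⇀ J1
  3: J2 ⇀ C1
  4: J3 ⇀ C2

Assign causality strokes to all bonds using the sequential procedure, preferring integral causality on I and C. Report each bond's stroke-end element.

b2 |Sf1  (source Sf1 imposes f)
b0 |J1  (1-jn J1 has f-setter on 2)
b1 |J2  (J2: bond 0 brought flow, rest push out)
b3 |J2  (J2 flow already set via bond 0)
b4 |J3  (only one effort-in slot at J3)

#0 stroke→J1
#1 stroke→J2
#2 stroke→Sf1
#3 stroke→J2
#4 stroke→J3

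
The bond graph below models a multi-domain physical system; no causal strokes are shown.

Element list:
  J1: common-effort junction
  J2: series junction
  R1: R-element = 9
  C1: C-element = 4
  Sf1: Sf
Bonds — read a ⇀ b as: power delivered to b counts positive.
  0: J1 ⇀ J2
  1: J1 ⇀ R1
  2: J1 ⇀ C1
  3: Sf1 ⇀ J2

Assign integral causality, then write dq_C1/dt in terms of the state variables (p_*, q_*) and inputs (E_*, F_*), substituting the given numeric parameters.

dq_C1/dt = -F_Sf1 - q_C1/36

b3 stroke at Sf1  (source Sf1 imposes f)
b0 stroke at J2  (common-f at J2 fixed by 3)
b2 stroke at J1  (C1 integral (e out))
b1 stroke at R1  (0-jn J1 has e-setter on 2)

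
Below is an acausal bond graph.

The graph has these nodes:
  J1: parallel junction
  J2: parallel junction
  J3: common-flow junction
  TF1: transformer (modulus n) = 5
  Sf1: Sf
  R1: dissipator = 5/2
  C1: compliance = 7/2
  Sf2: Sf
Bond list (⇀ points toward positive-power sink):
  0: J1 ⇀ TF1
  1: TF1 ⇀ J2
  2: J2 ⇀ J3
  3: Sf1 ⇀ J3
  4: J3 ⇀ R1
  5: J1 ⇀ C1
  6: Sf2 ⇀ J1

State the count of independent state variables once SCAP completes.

#3 →Sf1  (Sf1 (Sf) sets flow on bond)
#6 →Sf2  (source Sf2 imposes f)
#2 →J3  (J3: bond 3 brought flow, rest push out)
#4 →J3  (1-jn J3 has f-setter on 3)
#1 →J2  (J2: last free bond brings effort in)
#0 →TF1  (TF1: transformer flips bond 1)
#5 →J1  (J1 needs exactly one e-in)

1  (C1 all integral)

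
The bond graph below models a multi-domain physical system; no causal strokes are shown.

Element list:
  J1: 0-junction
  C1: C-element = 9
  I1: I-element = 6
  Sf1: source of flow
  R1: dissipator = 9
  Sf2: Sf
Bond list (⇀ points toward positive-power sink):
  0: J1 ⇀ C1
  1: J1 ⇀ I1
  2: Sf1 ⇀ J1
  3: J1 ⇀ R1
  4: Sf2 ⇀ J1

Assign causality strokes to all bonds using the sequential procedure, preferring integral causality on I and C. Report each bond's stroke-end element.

bond 2 stroke at Sf1  (source Sf1 imposes f)
bond 4 stroke at Sf2  (Sf2: flow source, stroke at near end)
bond 0 stroke at J1  (C1 integral (e out))
bond 1 stroke at I1  (J1: bond 0 brought effort, rest push out)
bond 3 stroke at R1  (J1: bond 0 brought effort, rest push out)

bond 0 stroke→J1
bond 1 stroke→I1
bond 2 stroke→Sf1
bond 3 stroke→R1
bond 4 stroke→Sf2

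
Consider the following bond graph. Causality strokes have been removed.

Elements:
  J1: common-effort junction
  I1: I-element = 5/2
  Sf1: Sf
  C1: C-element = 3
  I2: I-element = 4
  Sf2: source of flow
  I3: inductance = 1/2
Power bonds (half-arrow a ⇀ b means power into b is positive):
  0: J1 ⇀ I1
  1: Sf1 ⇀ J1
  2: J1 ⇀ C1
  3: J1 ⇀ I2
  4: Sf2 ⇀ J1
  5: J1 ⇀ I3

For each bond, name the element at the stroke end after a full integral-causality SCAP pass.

bond 1 →Sf1  (Sf1: flow source, stroke at near end)
bond 4 →Sf2  (source Sf2 imposes f)
bond 0 →I1  (I1: I, integral causality)
bond 2 →J1  (C1: C, integral causality)
bond 3 →I2  (J1 effort already set via bond 2)
bond 5 →I3  (J1 effort already set via bond 2)

β0 →I1
β1 →Sf1
β2 →J1
β3 →I2
β4 →Sf2
β5 →I3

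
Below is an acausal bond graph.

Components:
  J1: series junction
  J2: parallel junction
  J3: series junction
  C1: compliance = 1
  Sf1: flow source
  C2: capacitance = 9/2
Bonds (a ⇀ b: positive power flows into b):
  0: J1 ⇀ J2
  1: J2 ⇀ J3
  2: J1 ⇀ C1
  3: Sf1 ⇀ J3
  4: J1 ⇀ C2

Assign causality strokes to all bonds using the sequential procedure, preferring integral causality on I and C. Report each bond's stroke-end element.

#3 stroke at Sf1  (Sf1 (Sf) sets flow on bond)
#1 stroke at J3  (J3 flow already set via bond 3)
#0 stroke at J2  (closing 0-jn rule on J2)
#2 stroke at J1  (J1: bond 0 brought flow, rest push out)
#4 stroke at J1  (1-jn J1 has f-setter on 0)

bond 0 stroke→J2
bond 1 stroke→J3
bond 2 stroke→J1
bond 3 stroke→Sf1
bond 4 stroke→J1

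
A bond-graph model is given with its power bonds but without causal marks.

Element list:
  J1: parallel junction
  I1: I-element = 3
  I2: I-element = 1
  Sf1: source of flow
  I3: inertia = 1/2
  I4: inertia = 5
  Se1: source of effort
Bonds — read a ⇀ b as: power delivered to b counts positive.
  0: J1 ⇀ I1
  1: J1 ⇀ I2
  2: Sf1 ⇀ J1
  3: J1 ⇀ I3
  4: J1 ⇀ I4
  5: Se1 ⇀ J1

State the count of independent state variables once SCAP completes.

4  (I1, I2, I3, I4 all integral)

#2 →Sf1  (source Sf1 imposes f)
#5 →J1  (Se1: effort source, stroke at far end)
#0 →I1  (J1: bond 5 brought effort, rest push out)
#1 →I2  (0-jn J1 has e-setter on 5)
#3 →I3  (J1: bond 5 brought effort, rest push out)
#4 →I4  (common-e at J1 fixed by 5)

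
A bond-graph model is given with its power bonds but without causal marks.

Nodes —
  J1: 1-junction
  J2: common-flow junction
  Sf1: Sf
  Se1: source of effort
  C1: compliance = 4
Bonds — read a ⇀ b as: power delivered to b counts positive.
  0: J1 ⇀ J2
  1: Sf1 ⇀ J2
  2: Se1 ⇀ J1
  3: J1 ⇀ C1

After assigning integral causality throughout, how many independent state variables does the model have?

1  (C1 all integral)

b1 stroke at Sf1  (Sf1: flow source, stroke at near end)
b2 stroke at J1  (Se1: effort source, stroke at far end)
b0 stroke at J2  (J2: bond 1 brought flow, rest push out)
b3 stroke at J1  (common-f at J1 fixed by 0)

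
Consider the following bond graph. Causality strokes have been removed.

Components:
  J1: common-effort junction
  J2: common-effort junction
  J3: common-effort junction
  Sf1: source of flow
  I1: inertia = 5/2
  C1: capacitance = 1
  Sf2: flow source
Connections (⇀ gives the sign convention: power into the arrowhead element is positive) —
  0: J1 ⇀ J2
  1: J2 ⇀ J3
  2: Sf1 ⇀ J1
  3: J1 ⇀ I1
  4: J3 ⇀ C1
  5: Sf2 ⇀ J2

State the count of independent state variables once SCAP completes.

2  (C1, I1 all integral)

b2 stroke→Sf1  (Sf1 fixes flow; stroke at Sf1)
b5 stroke→Sf2  (Sf2 fixes flow; stroke at Sf2)
b3 stroke→I1  (I1 integral (f out))
b0 stroke→J1  (J1 needs exactly one e-in)
b1 stroke→J2  (closing 0-jn rule on J2)
b4 stroke→J3  (only one effort-in slot at J3)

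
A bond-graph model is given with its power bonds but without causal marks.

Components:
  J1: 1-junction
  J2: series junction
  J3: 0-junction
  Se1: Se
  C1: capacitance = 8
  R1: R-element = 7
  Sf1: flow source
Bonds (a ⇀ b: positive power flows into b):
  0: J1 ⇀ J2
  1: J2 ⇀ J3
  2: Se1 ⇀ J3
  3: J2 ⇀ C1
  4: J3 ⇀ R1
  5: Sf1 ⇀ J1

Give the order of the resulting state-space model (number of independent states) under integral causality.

bond 2 stroke at J3  (source Se1 imposes e)
bond 5 stroke at Sf1  (Sf1 (Sf) sets flow on bond)
bond 0 stroke at J1  (common-f at J1 fixed by 5)
bond 1 stroke at J2  (J2 flow already set via bond 0)
bond 3 stroke at J2  (common-f at J2 fixed by 0)
bond 4 stroke at R1  (0-jn J3 has e-setter on 2)

1  (C1 all integral)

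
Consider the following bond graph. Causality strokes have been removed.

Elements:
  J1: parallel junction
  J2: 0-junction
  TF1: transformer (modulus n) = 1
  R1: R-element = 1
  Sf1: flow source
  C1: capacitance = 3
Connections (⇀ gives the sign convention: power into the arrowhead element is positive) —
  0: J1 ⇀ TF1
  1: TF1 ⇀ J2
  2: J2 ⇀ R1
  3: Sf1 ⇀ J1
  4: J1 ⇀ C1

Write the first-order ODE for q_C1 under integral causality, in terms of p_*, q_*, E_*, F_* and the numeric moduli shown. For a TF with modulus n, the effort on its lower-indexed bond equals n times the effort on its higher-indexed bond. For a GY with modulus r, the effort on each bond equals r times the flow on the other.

b3 →Sf1  (source Sf1 imposes f)
b4 →J1  (C1 outputs effort q/C1)
b0 →TF1  (0-jn J1 has e-setter on 4)
b1 →J2  (TF1 one-in-one-out from 0)
b2 →R1  (common-e at J2 fixed by 1)

dq_C1/dt = F_Sf1 - q_C1/3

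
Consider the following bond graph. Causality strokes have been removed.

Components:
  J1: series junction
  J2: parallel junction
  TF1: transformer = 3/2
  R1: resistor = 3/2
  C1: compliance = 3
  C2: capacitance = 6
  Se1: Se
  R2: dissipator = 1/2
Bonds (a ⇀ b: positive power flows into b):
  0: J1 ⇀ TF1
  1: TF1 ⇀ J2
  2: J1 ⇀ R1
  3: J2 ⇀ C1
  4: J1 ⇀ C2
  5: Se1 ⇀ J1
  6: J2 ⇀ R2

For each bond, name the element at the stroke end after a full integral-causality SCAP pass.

#5 stroke→J1  (Se1 (Se) sets effort on bond)
#3 stroke→J2  (C1 outputs effort q/C1)
#1 stroke→TF1  (common-e at J2 fixed by 3)
#6 stroke→R2  (J2: bond 3 brought effort, rest push out)
#0 stroke→J1  (through TF1, causality passes straight; one stroke at TF1)
#4 stroke→J1  (prefer integral on C2)
#2 stroke→R1  (J1 needs exactly one f-in)

β0 stroke→J1
β1 stroke→TF1
β2 stroke→R1
β3 stroke→J2
β4 stroke→J1
β5 stroke→J1
β6 stroke→R2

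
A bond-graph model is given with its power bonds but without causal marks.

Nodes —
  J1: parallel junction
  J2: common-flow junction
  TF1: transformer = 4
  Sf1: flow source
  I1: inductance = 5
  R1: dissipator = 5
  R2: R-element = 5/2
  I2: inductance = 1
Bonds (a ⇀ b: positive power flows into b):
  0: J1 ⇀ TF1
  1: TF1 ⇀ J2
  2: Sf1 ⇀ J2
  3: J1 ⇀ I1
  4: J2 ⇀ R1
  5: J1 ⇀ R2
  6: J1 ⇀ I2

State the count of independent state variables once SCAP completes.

2  (I1, I2 all integral)

#2 →Sf1  (Sf1 (Sf) sets flow on bond)
#1 →J2  (1-jn J2 has f-setter on 2)
#4 →J2  (1-jn J2 has f-setter on 2)
#0 →TF1  (TF1 one-in-one-out from 1)
#3 →I1  (I1 integral (f out))
#6 →I2  (I2 outputs flow p/I2)
#5 →J1  (closing 0-jn rule on J1)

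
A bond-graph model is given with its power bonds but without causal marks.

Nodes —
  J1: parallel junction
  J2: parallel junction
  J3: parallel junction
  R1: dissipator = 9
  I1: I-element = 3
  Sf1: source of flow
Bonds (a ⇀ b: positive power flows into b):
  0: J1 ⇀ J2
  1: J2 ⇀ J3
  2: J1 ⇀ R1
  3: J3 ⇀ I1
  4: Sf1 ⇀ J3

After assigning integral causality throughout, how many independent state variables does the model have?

β4 →Sf1  (Sf1 (Sf) sets flow on bond)
β3 →I1  (I1 outputs flow p/I1)
β1 →J3  (J3 needs exactly one e-in)
β0 →J2  (J2 needs exactly one e-in)
β2 →J1  (closing 0-jn rule on J1)

1  (I1 all integral)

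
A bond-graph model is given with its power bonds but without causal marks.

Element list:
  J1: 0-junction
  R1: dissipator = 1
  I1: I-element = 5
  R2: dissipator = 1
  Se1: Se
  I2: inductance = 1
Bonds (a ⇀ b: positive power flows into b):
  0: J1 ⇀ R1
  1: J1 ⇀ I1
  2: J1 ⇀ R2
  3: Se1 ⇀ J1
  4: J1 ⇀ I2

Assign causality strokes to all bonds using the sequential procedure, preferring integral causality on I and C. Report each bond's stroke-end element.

b3 |J1  (Se1 (Se) sets effort on bond)
b0 |R1  (0-jn J1 has e-setter on 3)
b1 |I1  (common-e at J1 fixed by 3)
b2 |R2  (common-e at J1 fixed by 3)
b4 |I2  (J1: bond 3 brought effort, rest push out)

#0 stroke→R1
#1 stroke→I1
#2 stroke→R2
#3 stroke→J1
#4 stroke→I2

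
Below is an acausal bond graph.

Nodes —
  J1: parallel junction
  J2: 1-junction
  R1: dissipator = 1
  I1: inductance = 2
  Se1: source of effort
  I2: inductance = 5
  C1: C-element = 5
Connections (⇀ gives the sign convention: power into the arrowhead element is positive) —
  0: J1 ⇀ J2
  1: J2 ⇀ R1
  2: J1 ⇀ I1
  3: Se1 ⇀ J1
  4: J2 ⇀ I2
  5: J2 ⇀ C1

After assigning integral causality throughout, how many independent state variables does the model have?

bond 3 →J1  (Se1 fixes effort; stroke away)
bond 0 →J2  (J1 effort already set via bond 3)
bond 2 →I1  (J1 effort already set via bond 3)
bond 4 →I2  (prefer integral on I2)
bond 1 →J2  (J2: bond 4 brought flow, rest push out)
bond 5 →J2  (J2 flow already set via bond 4)

3  (C1, I1, I2 all integral)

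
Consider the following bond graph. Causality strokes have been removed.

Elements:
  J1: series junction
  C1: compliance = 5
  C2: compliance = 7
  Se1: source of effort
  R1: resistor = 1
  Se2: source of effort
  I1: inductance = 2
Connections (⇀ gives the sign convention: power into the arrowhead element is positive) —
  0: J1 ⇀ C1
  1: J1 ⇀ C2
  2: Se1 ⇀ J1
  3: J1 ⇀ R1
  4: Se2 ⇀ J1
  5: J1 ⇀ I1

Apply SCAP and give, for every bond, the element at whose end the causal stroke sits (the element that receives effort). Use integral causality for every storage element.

β2 →J1  (Se1 fixes effort; stroke away)
β4 →J1  (source Se2 imposes e)
β0 →J1  (C1: C, integral causality)
β1 →J1  (C2: C, integral causality)
β5 →I1  (I1 outputs flow p/I1)
β3 →J1  (J1 flow already set via bond 5)

β0 |J1
β1 |J1
β2 |J1
β3 |J1
β4 |J1
β5 |I1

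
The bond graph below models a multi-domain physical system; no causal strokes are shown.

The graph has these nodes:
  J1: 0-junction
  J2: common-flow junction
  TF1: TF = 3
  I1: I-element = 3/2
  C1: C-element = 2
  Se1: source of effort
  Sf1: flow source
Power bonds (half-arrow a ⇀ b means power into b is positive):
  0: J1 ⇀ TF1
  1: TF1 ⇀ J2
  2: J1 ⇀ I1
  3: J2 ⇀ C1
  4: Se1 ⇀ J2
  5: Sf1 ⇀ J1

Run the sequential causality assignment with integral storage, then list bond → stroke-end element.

b4 stroke→J2  (Se1: effort source, stroke at far end)
b5 stroke→Sf1  (Sf1 (Sf) sets flow on bond)
b2 stroke→I1  (I1 outputs flow p/I1)
b0 stroke→J1  (closing 0-jn rule on J1)
b1 stroke→TF1  (TF TF1: opposite of bond 0)
b3 stroke→J2  (J2 flow already set via bond 1)

b0 |J1
b1 |TF1
b2 |I1
b3 |J2
b4 |J2
b5 |Sf1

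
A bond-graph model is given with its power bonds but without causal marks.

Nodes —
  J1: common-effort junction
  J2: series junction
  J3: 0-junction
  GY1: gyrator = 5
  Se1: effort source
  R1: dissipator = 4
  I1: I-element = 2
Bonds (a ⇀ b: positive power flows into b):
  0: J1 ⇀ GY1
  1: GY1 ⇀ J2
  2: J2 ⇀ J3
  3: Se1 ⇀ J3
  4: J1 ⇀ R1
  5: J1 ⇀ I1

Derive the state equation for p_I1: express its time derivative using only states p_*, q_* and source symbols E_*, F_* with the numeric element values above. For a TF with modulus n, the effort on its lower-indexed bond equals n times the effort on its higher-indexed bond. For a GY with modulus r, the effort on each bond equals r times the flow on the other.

dp_I1/dt = -4*E_Se1/5 - 2*p_I1

bond 3 stroke→J3  (Se1 fixes effort; stroke away)
bond 2 stroke→J2  (J3: bond 3 brought effort, rest push out)
bond 1 stroke→GY1  (only one flow-in slot at J2)
bond 0 stroke→GY1  (GY1: gyrator matches bond 1)
bond 5 stroke→I1  (prefer integral on I1)
bond 4 stroke→J1  (closing 0-jn rule on J1)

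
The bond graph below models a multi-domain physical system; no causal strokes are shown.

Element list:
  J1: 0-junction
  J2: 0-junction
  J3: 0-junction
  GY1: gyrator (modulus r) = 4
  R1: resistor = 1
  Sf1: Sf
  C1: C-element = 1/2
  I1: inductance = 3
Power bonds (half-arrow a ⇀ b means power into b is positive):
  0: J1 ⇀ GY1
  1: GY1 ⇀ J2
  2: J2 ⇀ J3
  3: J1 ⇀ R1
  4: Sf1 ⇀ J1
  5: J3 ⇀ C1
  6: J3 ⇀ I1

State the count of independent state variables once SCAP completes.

#4 stroke→Sf1  (Sf1: flow source, stroke at near end)
#5 stroke→J3  (prefer integral on C1)
#2 stroke→J2  (0-jn J3 has e-setter on 5)
#6 stroke→I1  (0-jn J3 has e-setter on 5)
#1 stroke→GY1  (0-jn J2 has e-setter on 2)
#0 stroke→GY1  (through GY1, causality inverts; strokes same side of GY1)
#3 stroke→J1  (closing 0-jn rule on J1)

2  (C1, I1 all integral)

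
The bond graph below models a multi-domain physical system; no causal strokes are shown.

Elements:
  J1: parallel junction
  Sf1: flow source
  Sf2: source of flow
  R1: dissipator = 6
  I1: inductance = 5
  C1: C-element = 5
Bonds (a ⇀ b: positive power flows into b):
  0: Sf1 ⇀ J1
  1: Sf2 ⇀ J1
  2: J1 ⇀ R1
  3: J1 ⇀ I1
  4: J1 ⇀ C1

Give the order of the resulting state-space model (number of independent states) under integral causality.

bond 0 stroke→Sf1  (Sf1 (Sf) sets flow on bond)
bond 1 stroke→Sf2  (Sf2: flow source, stroke at near end)
bond 3 stroke→I1  (I1: I, integral causality)
bond 4 stroke→J1  (prefer integral on C1)
bond 2 stroke→R1  (0-jn J1 has e-setter on 4)

2  (C1, I1 all integral)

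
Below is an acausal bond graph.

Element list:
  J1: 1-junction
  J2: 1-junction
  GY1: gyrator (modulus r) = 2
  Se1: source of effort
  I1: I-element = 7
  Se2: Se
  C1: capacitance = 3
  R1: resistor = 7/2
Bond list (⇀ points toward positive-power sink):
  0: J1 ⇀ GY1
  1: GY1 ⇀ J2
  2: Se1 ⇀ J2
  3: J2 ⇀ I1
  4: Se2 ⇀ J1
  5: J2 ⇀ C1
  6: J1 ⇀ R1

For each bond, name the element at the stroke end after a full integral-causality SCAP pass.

#2 |J2  (Se1 fixes effort; stroke away)
#4 |J1  (source Se2 imposes e)
#3 |I1  (I1 integral (f out))
#1 |J2  (common-f at J2 fixed by 3)
#5 |J2  (J2: bond 3 brought flow, rest push out)
#0 |J1  (through GY1, causality inverts; strokes same side of GY1)
#6 |R1  (J1 needs exactly one f-in)

β0 |J1
β1 |J2
β2 |J2
β3 |I1
β4 |J1
β5 |J2
β6 |R1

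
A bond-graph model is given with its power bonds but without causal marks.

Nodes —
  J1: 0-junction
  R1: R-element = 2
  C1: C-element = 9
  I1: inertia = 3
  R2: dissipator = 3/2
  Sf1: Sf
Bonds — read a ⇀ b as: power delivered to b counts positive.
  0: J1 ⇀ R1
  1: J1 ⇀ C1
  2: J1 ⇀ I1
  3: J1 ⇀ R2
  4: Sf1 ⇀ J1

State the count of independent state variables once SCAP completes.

2  (C1, I1 all integral)

#4 →Sf1  (Sf1 (Sf) sets flow on bond)
#1 →J1  (prefer integral on C1)
#0 →R1  (J1: bond 1 brought effort, rest push out)
#2 →I1  (J1: bond 1 brought effort, rest push out)
#3 →R2  (J1 effort already set via bond 1)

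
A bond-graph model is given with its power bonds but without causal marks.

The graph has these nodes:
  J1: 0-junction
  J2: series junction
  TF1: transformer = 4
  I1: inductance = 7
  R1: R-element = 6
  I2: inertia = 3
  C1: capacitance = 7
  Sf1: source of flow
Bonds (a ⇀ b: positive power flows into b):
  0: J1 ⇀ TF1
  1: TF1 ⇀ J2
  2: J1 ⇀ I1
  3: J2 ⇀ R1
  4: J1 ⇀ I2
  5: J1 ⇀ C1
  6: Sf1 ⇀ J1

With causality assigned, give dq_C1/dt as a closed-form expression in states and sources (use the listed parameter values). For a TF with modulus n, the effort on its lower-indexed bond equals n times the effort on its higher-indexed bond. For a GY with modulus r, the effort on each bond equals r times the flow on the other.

dq_C1/dt = F_Sf1 - p_I1/7 - p_I2/3 - q_C1/672

β6 →Sf1  (source Sf1 imposes f)
β2 →I1  (I1 outputs flow p/I1)
β4 →I2  (prefer integral on I2)
β5 →J1  (C1 outputs effort q/C1)
β0 →TF1  (common-e at J1 fixed by 5)
β1 →J2  (TF1 one-in-one-out from 0)
β3 →R1  (closing 1-jn rule on J2)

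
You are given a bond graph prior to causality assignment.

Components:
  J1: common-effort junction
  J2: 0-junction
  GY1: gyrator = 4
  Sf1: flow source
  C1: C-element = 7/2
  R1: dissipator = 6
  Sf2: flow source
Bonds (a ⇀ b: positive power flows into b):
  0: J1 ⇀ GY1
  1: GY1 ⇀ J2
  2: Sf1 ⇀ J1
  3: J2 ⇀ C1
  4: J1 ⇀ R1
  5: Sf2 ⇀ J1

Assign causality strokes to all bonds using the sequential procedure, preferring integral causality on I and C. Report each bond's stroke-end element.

#0 |GY1
#1 |GY1
#2 |Sf1
#3 |J2
#4 |J1
#5 |Sf2

#2 →Sf1  (Sf1 fixes flow; stroke at Sf1)
#5 →Sf2  (source Sf2 imposes f)
#3 →J2  (prefer integral on C1)
#1 →GY1  (J2: bond 3 brought effort, rest push out)
#0 →GY1  (through GY1, causality inverts; strokes same side of GY1)
#4 →J1  (only one effort-in slot at J1)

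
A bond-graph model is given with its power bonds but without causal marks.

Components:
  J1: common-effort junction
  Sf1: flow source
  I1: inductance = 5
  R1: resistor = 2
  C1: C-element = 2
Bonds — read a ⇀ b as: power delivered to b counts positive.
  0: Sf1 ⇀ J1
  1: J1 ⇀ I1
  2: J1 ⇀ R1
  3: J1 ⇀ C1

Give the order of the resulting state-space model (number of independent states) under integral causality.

2  (C1, I1 all integral)

β0 stroke at Sf1  (Sf1 (Sf) sets flow on bond)
β1 stroke at I1  (I1 outputs flow p/I1)
β3 stroke at J1  (C1 integral (e out))
β2 stroke at R1  (0-jn J1 has e-setter on 3)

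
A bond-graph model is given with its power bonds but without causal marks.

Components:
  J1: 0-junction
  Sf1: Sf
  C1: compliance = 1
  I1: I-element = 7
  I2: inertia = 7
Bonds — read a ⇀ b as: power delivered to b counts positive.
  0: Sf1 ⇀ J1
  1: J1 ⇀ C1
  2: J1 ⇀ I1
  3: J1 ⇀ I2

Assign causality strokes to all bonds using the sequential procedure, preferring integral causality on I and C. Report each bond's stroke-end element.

#0 stroke→Sf1
#1 stroke→J1
#2 stroke→I1
#3 stroke→I2

#0 →Sf1  (Sf1: flow source, stroke at near end)
#1 →J1  (C1: C, integral causality)
#2 →I1  (0-jn J1 has e-setter on 1)
#3 →I2  (J1 effort already set via bond 1)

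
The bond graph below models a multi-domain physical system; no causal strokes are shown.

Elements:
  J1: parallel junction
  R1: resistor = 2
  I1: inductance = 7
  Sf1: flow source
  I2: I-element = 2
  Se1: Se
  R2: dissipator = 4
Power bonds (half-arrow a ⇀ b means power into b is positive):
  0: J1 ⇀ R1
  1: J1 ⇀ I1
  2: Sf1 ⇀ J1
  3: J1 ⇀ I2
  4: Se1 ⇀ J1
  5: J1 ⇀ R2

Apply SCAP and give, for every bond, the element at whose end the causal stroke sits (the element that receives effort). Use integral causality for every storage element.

β0 →R1
β1 →I1
β2 →Sf1
β3 →I2
β4 →J1
β5 →R2

#2 stroke at Sf1  (Sf1 fixes flow; stroke at Sf1)
#4 stroke at J1  (source Se1 imposes e)
#0 stroke at R1  (common-e at J1 fixed by 4)
#1 stroke at I1  (0-jn J1 has e-setter on 4)
#3 stroke at I2  (0-jn J1 has e-setter on 4)
#5 stroke at R2  (J1 effort already set via bond 4)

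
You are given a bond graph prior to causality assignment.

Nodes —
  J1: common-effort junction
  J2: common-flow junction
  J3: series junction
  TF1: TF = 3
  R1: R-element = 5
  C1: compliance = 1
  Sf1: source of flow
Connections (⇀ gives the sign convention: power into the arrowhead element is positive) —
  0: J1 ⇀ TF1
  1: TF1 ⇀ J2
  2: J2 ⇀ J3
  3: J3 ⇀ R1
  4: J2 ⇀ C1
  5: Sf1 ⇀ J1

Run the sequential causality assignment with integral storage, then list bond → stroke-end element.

b5 stroke at Sf1  (Sf1 fixes flow; stroke at Sf1)
b0 stroke at J1  (J1 needs exactly one e-in)
b1 stroke at TF1  (TF1: transformer flips bond 0)
b2 stroke at J2  (1-jn J2 has f-setter on 1)
b4 stroke at J2  (J2: bond 1 brought flow, rest push out)
b3 stroke at J3  (common-f at J3 fixed by 2)

bond 0 →J1
bond 1 →TF1
bond 2 →J2
bond 3 →J3
bond 4 →J2
bond 5 →Sf1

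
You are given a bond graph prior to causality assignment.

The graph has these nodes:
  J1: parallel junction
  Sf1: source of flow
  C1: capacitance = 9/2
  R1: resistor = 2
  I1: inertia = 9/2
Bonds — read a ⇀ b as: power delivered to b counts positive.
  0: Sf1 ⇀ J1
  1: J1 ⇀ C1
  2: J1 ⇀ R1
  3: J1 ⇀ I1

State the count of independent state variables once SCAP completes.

2  (C1, I1 all integral)

β0 stroke→Sf1  (Sf1: flow source, stroke at near end)
β1 stroke→J1  (C1 integral (e out))
β2 stroke→R1  (J1: bond 1 brought effort, rest push out)
β3 stroke→I1  (J1: bond 1 brought effort, rest push out)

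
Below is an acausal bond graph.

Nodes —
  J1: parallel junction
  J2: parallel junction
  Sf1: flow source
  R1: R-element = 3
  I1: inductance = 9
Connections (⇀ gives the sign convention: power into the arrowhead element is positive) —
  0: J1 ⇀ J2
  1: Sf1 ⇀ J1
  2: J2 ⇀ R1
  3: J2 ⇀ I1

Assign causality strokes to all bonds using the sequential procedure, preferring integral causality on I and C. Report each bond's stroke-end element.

β0 |J1
β1 |Sf1
β2 |J2
β3 |I1

#1 stroke→Sf1  (Sf1 fixes flow; stroke at Sf1)
#0 stroke→J1  (only one effort-in slot at J1)
#3 stroke→I1  (prefer integral on I1)
#2 stroke→J2  (closing 0-jn rule on J2)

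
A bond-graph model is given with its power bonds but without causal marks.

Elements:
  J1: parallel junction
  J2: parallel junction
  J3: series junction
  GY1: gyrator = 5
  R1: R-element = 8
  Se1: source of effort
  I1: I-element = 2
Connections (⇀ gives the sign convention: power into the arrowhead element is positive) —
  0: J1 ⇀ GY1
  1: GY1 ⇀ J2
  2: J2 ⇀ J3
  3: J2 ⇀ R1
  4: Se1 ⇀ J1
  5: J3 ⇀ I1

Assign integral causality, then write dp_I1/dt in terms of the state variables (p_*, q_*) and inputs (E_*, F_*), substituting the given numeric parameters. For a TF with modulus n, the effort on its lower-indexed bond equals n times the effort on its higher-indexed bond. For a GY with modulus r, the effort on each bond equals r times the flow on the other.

bond 4 stroke at J1  (Se1 fixes effort; stroke away)
bond 0 stroke at GY1  (J1 effort already set via bond 4)
bond 1 stroke at GY1  (through GY1, causality inverts; strokes same side of GY1)
bond 5 stroke at I1  (I1 integral (f out))
bond 2 stroke at J3  (J3 flow already set via bond 5)
bond 3 stroke at J2  (only one effort-in slot at J2)

dp_I1/dt = 8*E_Se1/5 - 4*p_I1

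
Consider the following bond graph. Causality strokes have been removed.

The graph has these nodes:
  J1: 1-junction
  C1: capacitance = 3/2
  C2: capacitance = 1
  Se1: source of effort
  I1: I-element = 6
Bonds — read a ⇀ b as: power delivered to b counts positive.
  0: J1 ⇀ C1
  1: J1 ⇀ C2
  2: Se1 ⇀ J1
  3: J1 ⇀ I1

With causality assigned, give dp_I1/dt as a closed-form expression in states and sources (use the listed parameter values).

β2 stroke→J1  (Se1 (Se) sets effort on bond)
β0 stroke→J1  (C1 outputs effort q/C1)
β1 stroke→J1  (C2 integral (e out))
β3 stroke→I1  (J1 needs exactly one f-in)

dp_I1/dt = E_Se1 - 2*q_C1/3 - q_C2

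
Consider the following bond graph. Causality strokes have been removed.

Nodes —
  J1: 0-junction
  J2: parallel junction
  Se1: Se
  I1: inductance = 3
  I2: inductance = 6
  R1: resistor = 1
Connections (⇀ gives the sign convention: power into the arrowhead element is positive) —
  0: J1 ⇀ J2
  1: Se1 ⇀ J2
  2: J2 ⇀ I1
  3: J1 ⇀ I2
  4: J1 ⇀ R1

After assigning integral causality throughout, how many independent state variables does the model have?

2  (I1, I2 all integral)

#1 |J2  (source Se1 imposes e)
#0 |J1  (common-e at J2 fixed by 1)
#2 |I1  (J2 effort already set via bond 1)
#3 |I2  (J1 effort already set via bond 0)
#4 |R1  (0-jn J1 has e-setter on 0)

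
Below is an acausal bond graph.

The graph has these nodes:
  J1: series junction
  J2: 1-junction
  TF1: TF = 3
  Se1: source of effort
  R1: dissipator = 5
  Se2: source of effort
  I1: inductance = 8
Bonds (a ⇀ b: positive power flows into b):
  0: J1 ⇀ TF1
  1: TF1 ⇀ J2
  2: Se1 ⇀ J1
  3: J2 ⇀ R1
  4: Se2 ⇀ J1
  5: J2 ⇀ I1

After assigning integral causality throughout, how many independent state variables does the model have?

#2 →J1  (Se1 fixes effort; stroke away)
#4 →J1  (Se2 (Se) sets effort on bond)
#0 →TF1  (only one flow-in slot at J1)
#1 →J2  (through TF1, causality passes straight; one stroke at TF1)
#5 →I1  (I1 integral (f out))
#3 →J2  (1-jn J2 has f-setter on 5)

1  (I1 all integral)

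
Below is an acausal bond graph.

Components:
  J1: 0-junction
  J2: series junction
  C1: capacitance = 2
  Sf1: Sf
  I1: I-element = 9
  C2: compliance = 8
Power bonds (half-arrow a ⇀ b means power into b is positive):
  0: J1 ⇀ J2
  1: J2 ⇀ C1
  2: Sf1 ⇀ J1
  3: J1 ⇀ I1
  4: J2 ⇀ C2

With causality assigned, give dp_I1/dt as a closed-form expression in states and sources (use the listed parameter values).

bond 2 |Sf1  (Sf1 fixes flow; stroke at Sf1)
bond 1 |J2  (C1: C, integral causality)
bond 3 |I1  (prefer integral on I1)
bond 0 |J1  (closing 0-jn rule on J1)
bond 4 |J2  (J2: bond 0 brought flow, rest push out)

dp_I1/dt = q_C1/2 + q_C2/8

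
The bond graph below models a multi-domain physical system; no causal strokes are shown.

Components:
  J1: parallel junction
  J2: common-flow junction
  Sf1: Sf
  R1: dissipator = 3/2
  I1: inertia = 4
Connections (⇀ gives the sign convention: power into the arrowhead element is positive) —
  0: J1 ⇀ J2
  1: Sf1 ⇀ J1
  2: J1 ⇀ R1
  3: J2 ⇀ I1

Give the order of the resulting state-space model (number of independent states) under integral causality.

β1 |Sf1  (Sf1 (Sf) sets flow on bond)
β3 |I1  (I1 outputs flow p/I1)
β0 |J2  (1-jn J2 has f-setter on 3)
β2 |J1  (J1 needs exactly one e-in)

1  (I1 all integral)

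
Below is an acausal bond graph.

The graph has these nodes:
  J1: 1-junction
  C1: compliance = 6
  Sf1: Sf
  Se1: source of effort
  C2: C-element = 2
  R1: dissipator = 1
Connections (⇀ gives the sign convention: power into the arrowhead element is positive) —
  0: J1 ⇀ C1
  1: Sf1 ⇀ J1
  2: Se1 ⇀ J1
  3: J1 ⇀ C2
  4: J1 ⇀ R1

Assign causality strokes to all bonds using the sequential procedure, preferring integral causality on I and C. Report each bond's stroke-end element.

bond 0 |J1
bond 1 |Sf1
bond 2 |J1
bond 3 |J1
bond 4 |J1

β1 |Sf1  (Sf1: flow source, stroke at near end)
β2 |J1  (source Se1 imposes e)
β0 |J1  (J1 flow already set via bond 1)
β3 |J1  (1-jn J1 has f-setter on 1)
β4 |J1  (J1: bond 1 brought flow, rest push out)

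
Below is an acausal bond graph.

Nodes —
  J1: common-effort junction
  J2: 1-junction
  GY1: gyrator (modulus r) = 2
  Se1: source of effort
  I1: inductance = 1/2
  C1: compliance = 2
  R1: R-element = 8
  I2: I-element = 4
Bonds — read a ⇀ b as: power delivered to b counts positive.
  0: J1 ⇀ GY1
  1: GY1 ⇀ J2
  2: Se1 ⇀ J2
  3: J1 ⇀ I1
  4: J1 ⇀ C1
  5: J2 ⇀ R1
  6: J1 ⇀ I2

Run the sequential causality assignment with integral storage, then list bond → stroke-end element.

b2 →J2  (source Se1 imposes e)
b3 →I1  (prefer integral on I1)
b4 →J1  (C1 integral (e out))
b0 →GY1  (0-jn J1 has e-setter on 4)
b6 →I2  (J1 effort already set via bond 4)
b1 →GY1  (GY1 both-in/both-out from 0)
b5 →J2  (1-jn J2 has f-setter on 1)

#0 stroke at GY1
#1 stroke at GY1
#2 stroke at J2
#3 stroke at I1
#4 stroke at J1
#5 stroke at J2
#6 stroke at I2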